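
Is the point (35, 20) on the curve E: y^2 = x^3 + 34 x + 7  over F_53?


Check whether y^2 = x^3 + 34 x + 7 (mod 53) for (x, y) = (35, 20).
LHS: y^2 = 20^2 mod 53 = 29
RHS: x^3 + 34 x + 7 = 35^3 + 34*35 + 7 mod 53 = 29
LHS = RHS

Yes, on the curve


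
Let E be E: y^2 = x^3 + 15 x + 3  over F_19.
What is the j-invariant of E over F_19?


Delta = -16(4 a^3 + 27 b^2) mod 19 = 18
-1728 * (4 a)^3 = -1728 * (4*15)^3 mod 19 = 8
j = 8 * 18^(-1) mod 19 = 11

j = 11 (mod 19)


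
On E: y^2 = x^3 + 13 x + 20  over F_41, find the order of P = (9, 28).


Compute successive multiples of P until we hit O:
  1P = (9, 28)
  2P = (28, 14)
  3P = (0, 15)
  4P = (27, 28)
  5P = (5, 13)
  6P = (18, 10)
  7P = (18, 31)
  8P = (5, 28)
  ... (continuing to 13P)
  13P = O

ord(P) = 13


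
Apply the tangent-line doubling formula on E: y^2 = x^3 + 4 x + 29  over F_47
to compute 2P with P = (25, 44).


Doubling: s = (3 x1^2 + a) / (2 y1)
s = (3*25^2 + 4) / (2*44) mod 47 = 8
x3 = s^2 - 2 x1 mod 47 = 8^2 - 2*25 = 14
y3 = s (x1 - x3) - y1 mod 47 = 8 * (25 - 14) - 44 = 44

2P = (14, 44)


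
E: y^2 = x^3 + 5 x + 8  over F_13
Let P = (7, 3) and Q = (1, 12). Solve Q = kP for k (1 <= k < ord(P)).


Enumerate multiples of P until we hit Q = (1, 12):
  1P = (7, 3)
  2P = (11, 4)
  3P = (4, 1)
  4P = (1, 1)
  5P = (8, 1)
  6P = (2, 0)
  7P = (8, 12)
  8P = (1, 12)
Match found at i = 8.

k = 8


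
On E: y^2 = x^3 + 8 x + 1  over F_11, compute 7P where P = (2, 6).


k = 7 = 111_2 (binary, LSB first: 111)
Double-and-add from P = (2, 6):
  bit 0 = 1: acc = O + (2, 6) = (2, 6)
  bit 1 = 1: acc = (2, 6) + (0, 1) = (7, 9)
  bit 2 = 1: acc = (7, 9) + (5, 1) = (4, 3)

7P = (4, 3)


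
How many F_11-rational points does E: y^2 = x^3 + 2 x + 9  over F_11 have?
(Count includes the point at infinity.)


For each x in F_11, count y with y^2 = x^3 + 2 x + 9 mod 11:
  x = 0: RHS = 9, y in [3, 8]  -> 2 point(s)
  x = 1: RHS = 1, y in [1, 10]  -> 2 point(s)
  x = 3: RHS = 9, y in [3, 8]  -> 2 point(s)
  x = 4: RHS = 4, y in [2, 9]  -> 2 point(s)
  x = 5: RHS = 1, y in [1, 10]  -> 2 point(s)
  x = 7: RHS = 3, y in [5, 6]  -> 2 point(s)
  x = 8: RHS = 9, y in [3, 8]  -> 2 point(s)
Affine points: 14. Add the point at infinity: total = 15.

#E(F_11) = 15


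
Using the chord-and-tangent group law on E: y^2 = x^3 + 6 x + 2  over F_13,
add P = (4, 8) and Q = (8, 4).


P != Q, so use the chord formula.
s = (y2 - y1) / (x2 - x1) = (9) / (4) mod 13 = 12
x3 = s^2 - x1 - x2 mod 13 = 12^2 - 4 - 8 = 2
y3 = s (x1 - x3) - y1 mod 13 = 12 * (4 - 2) - 8 = 3

P + Q = (2, 3)


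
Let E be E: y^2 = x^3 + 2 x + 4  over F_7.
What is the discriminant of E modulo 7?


4 a^3 + 27 b^2 = 4*2^3 + 27*4^2 = 32 + 432 = 464
Delta = -16 * (464) = -7424
Delta mod 7 = 3

Delta = 3 (mod 7)


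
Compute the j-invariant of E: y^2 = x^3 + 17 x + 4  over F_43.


Delta = -16(4 a^3 + 27 b^2) mod 43 = 38
-1728 * (4 a)^3 = -1728 * (4*17)^3 mod 43 = 1
j = 1 * 38^(-1) mod 43 = 17

j = 17 (mod 43)


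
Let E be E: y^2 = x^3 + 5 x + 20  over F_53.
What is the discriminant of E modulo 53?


4 a^3 + 27 b^2 = 4*5^3 + 27*20^2 = 500 + 10800 = 11300
Delta = -16 * (11300) = -180800
Delta mod 53 = 36

Delta = 36 (mod 53)


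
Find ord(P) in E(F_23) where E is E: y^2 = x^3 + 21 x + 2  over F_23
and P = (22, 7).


Compute successive multiples of P until we hit O:
  1P = (22, 7)
  2P = (4, 14)
  3P = (10, 19)
  4P = (15, 9)
  5P = (18, 5)
  6P = (12, 21)
  7P = (2, 11)
  8P = (11, 0)
  ... (continuing to 16P)
  16P = O

ord(P) = 16


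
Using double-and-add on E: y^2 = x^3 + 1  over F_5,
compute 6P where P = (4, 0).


k = 6 = 110_2 (binary, LSB first: 011)
Double-and-add from P = (4, 0):
  bit 0 = 0: acc unchanged = O
  bit 1 = 1: acc = O + O = O
  bit 2 = 1: acc = O + O = O

6P = O


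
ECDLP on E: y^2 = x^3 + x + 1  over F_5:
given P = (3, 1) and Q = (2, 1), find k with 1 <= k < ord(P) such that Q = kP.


Enumerate multiples of P until we hit Q = (2, 1):
  1P = (3, 1)
  2P = (0, 1)
  3P = (2, 4)
  4P = (4, 2)
  5P = (4, 3)
  6P = (2, 1)
Match found at i = 6.

k = 6


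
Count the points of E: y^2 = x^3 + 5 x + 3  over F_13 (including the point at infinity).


For each x in F_13, count y with y^2 = x^3 + 5 x + 3 mod 13:
  x = 0: RHS = 3, y in [4, 9]  -> 2 point(s)
  x = 1: RHS = 9, y in [3, 10]  -> 2 point(s)
  x = 4: RHS = 9, y in [3, 10]  -> 2 point(s)
  x = 5: RHS = 10, y in [6, 7]  -> 2 point(s)
  x = 7: RHS = 4, y in [2, 11]  -> 2 point(s)
  x = 8: RHS = 9, y in [3, 10]  -> 2 point(s)
  x = 9: RHS = 10, y in [6, 7]  -> 2 point(s)
  x = 10: RHS = 0, y in [0]  -> 1 point(s)
  x = 12: RHS = 10, y in [6, 7]  -> 2 point(s)
Affine points: 17. Add the point at infinity: total = 18.

#E(F_13) = 18


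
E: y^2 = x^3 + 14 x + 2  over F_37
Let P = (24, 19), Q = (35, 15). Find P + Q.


P != Q, so use the chord formula.
s = (y2 - y1) / (x2 - x1) = (33) / (11) mod 37 = 3
x3 = s^2 - x1 - x2 mod 37 = 3^2 - 24 - 35 = 24
y3 = s (x1 - x3) - y1 mod 37 = 3 * (24 - 24) - 19 = 18

P + Q = (24, 18)


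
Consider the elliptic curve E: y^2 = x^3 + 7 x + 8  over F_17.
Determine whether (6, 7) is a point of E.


Check whether y^2 = x^3 + 7 x + 8 (mod 17) for (x, y) = (6, 7).
LHS: y^2 = 7^2 mod 17 = 15
RHS: x^3 + 7 x + 8 = 6^3 + 7*6 + 8 mod 17 = 11
LHS != RHS

No, not on the curve


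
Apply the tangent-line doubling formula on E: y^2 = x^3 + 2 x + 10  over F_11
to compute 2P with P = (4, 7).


Doubling: s = (3 x1^2 + a) / (2 y1)
s = (3*4^2 + 2) / (2*7) mod 11 = 2
x3 = s^2 - 2 x1 mod 11 = 2^2 - 2*4 = 7
y3 = s (x1 - x3) - y1 mod 11 = 2 * (4 - 7) - 7 = 9

2P = (7, 9)


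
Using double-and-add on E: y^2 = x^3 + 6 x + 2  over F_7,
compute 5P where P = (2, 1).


k = 5 = 101_2 (binary, LSB first: 101)
Double-and-add from P = (2, 1):
  bit 0 = 1: acc = O + (2, 1) = (2, 1)
  bit 1 = 0: acc unchanged = (2, 1)
  bit 2 = 1: acc = (2, 1) + (1, 3) = (1, 4)

5P = (1, 4)


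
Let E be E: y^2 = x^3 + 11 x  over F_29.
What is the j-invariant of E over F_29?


Delta = -16(4 a^3 + 27 b^2) mod 29 = 18
-1728 * (4 a)^3 = -1728 * (4*11)^3 mod 29 = 16
j = 16 * 18^(-1) mod 29 = 17

j = 17 (mod 29)


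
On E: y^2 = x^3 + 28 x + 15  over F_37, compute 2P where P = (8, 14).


Doubling: s = (3 x1^2 + a) / (2 y1)
s = (3*8^2 + 28) / (2*14) mod 37 = 29
x3 = s^2 - 2 x1 mod 37 = 29^2 - 2*8 = 11
y3 = s (x1 - x3) - y1 mod 37 = 29 * (8 - 11) - 14 = 10

2P = (11, 10)


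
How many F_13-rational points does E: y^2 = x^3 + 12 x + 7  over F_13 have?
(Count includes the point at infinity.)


For each x in F_13, count y with y^2 = x^3 + 12 x + 7 mod 13:
  x = 2: RHS = 0, y in [0]  -> 1 point(s)
  x = 5: RHS = 10, y in [6, 7]  -> 2 point(s)
  x = 6: RHS = 9, y in [3, 10]  -> 2 point(s)
  x = 8: RHS = 4, y in [2, 11]  -> 2 point(s)
  x = 9: RHS = 12, y in [5, 8]  -> 2 point(s)
  x = 10: RHS = 9, y in [3, 10]  -> 2 point(s)
  x = 11: RHS = 1, y in [1, 12]  -> 2 point(s)
Affine points: 13. Add the point at infinity: total = 14.

#E(F_13) = 14


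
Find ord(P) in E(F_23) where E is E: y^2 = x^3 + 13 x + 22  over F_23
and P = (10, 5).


Compute successive multiples of P until we hit O:
  1P = (10, 5)
  2P = (16, 5)
  3P = (20, 18)
  4P = (17, 2)
  5P = (22, 10)
  6P = (22, 13)
  7P = (17, 21)
  8P = (20, 5)
  ... (continuing to 11P)
  11P = O

ord(P) = 11


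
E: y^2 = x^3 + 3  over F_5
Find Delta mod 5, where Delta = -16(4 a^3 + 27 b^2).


4 a^3 + 27 b^2 = 4*0^3 + 27*3^2 = 0 + 243 = 243
Delta = -16 * (243) = -3888
Delta mod 5 = 2

Delta = 2 (mod 5)


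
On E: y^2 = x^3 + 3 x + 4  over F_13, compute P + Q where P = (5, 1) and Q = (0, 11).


P != Q, so use the chord formula.
s = (y2 - y1) / (x2 - x1) = (10) / (8) mod 13 = 11
x3 = s^2 - x1 - x2 mod 13 = 11^2 - 5 - 0 = 12
y3 = s (x1 - x3) - y1 mod 13 = 11 * (5 - 12) - 1 = 0

P + Q = (12, 0)


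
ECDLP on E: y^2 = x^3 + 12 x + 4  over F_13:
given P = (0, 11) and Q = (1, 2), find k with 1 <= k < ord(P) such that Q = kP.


Enumerate multiples of P until we hit Q = (1, 2):
  1P = (0, 11)
  2P = (9, 3)
  3P = (8, 12)
  4P = (4, 8)
  5P = (12, 11)
  6P = (1, 2)
Match found at i = 6.

k = 6


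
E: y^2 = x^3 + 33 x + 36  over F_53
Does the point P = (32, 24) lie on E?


Check whether y^2 = x^3 + 33 x + 36 (mod 53) for (x, y) = (32, 24).
LHS: y^2 = 24^2 mod 53 = 46
RHS: x^3 + 33 x + 36 = 32^3 + 33*32 + 36 mod 53 = 46
LHS = RHS

Yes, on the curve


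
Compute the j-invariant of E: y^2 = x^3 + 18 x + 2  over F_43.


Delta = -16(4 a^3 + 27 b^2) mod 43 = 27
-1728 * (4 a)^3 = -1728 * (4*18)^3 mod 43 = 22
j = 22 * 27^(-1) mod 43 = 4

j = 4 (mod 43)


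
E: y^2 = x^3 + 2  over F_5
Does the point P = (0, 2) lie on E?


Check whether y^2 = x^3 + 0 x + 2 (mod 5) for (x, y) = (0, 2).
LHS: y^2 = 2^2 mod 5 = 4
RHS: x^3 + 0 x + 2 = 0^3 + 0*0 + 2 mod 5 = 2
LHS != RHS

No, not on the curve


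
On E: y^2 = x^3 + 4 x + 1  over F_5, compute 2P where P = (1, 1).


k = 2 = 10_2 (binary, LSB first: 01)
Double-and-add from P = (1, 1):
  bit 0 = 0: acc unchanged = O
  bit 1 = 1: acc = O + (4, 1) = (4, 1)

2P = (4, 1)


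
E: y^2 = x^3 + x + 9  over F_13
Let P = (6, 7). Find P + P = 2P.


Doubling: s = (3 x1^2 + a) / (2 y1)
s = (3*6^2 + 1) / (2*7) mod 13 = 5
x3 = s^2 - 2 x1 mod 13 = 5^2 - 2*6 = 0
y3 = s (x1 - x3) - y1 mod 13 = 5 * (6 - 0) - 7 = 10

2P = (0, 10)


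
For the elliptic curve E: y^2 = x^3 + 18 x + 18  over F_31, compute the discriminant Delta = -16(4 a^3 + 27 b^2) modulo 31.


4 a^3 + 27 b^2 = 4*18^3 + 27*18^2 = 23328 + 8748 = 32076
Delta = -16 * (32076) = -513216
Delta mod 31 = 20

Delta = 20 (mod 31)


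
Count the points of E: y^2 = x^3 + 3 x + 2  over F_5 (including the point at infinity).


For each x in F_5, count y with y^2 = x^3 + 3 x + 2 mod 5:
  x = 1: RHS = 1, y in [1, 4]  -> 2 point(s)
  x = 2: RHS = 1, y in [1, 4]  -> 2 point(s)
Affine points: 4. Add the point at infinity: total = 5.

#E(F_5) = 5


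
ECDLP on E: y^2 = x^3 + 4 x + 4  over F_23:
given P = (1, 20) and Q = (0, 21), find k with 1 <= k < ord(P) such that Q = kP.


Enumerate multiples of P until we hit Q = (0, 21):
  1P = (1, 20)
  2P = (0, 21)
Match found at i = 2.

k = 2


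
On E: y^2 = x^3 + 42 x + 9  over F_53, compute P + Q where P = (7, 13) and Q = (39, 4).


P != Q, so use the chord formula.
s = (y2 - y1) / (x2 - x1) = (44) / (32) mod 53 = 8
x3 = s^2 - x1 - x2 mod 53 = 8^2 - 7 - 39 = 18
y3 = s (x1 - x3) - y1 mod 53 = 8 * (7 - 18) - 13 = 5

P + Q = (18, 5)


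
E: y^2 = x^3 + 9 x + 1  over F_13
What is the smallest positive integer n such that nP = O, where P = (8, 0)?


Compute successive multiples of P until we hit O:
  1P = (8, 0)
  2P = O

ord(P) = 2


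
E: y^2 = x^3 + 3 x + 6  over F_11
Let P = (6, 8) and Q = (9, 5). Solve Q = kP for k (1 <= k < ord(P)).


Enumerate multiples of P until we hit Q = (9, 5):
  1P = (6, 8)
  2P = (3, 8)
  3P = (2, 3)
  4P = (8, 6)
  5P = (9, 6)
  6P = (5, 6)
  7P = (4, 7)
  8P = (4, 4)
  9P = (5, 5)
  10P = (9, 5)
Match found at i = 10.

k = 10


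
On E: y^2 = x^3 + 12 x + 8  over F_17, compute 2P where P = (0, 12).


Doubling: s = (3 x1^2 + a) / (2 y1)
s = (3*0^2 + 12) / (2*12) mod 17 = 9
x3 = s^2 - 2 x1 mod 17 = 9^2 - 2*0 = 13
y3 = s (x1 - x3) - y1 mod 17 = 9 * (0 - 13) - 12 = 7

2P = (13, 7)


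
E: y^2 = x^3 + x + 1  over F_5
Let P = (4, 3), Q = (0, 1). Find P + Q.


P != Q, so use the chord formula.
s = (y2 - y1) / (x2 - x1) = (3) / (1) mod 5 = 3
x3 = s^2 - x1 - x2 mod 5 = 3^2 - 4 - 0 = 0
y3 = s (x1 - x3) - y1 mod 5 = 3 * (4 - 0) - 3 = 4

P + Q = (0, 4)


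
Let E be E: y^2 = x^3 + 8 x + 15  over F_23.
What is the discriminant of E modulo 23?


4 a^3 + 27 b^2 = 4*8^3 + 27*15^2 = 2048 + 6075 = 8123
Delta = -16 * (8123) = -129968
Delta mod 23 = 5

Delta = 5 (mod 23)


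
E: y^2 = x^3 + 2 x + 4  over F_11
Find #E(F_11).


For each x in F_11, count y with y^2 = x^3 + 2 x + 4 mod 11:
  x = 0: RHS = 4, y in [2, 9]  -> 2 point(s)
  x = 2: RHS = 5, y in [4, 7]  -> 2 point(s)
  x = 3: RHS = 4, y in [2, 9]  -> 2 point(s)
  x = 6: RHS = 1, y in [1, 10]  -> 2 point(s)
  x = 7: RHS = 9, y in [3, 8]  -> 2 point(s)
  x = 8: RHS = 4, y in [2, 9]  -> 2 point(s)
  x = 9: RHS = 3, y in [5, 6]  -> 2 point(s)
  x = 10: RHS = 1, y in [1, 10]  -> 2 point(s)
Affine points: 16. Add the point at infinity: total = 17.

#E(F_11) = 17


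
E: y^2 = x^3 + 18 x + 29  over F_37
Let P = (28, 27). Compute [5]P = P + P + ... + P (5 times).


k = 5 = 101_2 (binary, LSB first: 101)
Double-and-add from P = (28, 27):
  bit 0 = 1: acc = O + (28, 27) = (28, 27)
  bit 1 = 0: acc unchanged = (28, 27)
  bit 2 = 1: acc = (28, 27) + (28, 27) = (28, 10)

5P = (28, 10)


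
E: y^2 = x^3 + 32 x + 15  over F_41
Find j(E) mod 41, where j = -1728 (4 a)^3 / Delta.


Delta = -16(4 a^3 + 27 b^2) mod 41 = 9
-1728 * (4 a)^3 = -1728 * (4*32)^3 mod 41 = 29
j = 29 * 9^(-1) mod 41 = 26

j = 26 (mod 41)


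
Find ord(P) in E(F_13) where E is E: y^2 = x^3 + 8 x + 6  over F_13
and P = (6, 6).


Compute successive multiples of P until we hit O:
  1P = (6, 6)
  2P = (2, 11)
  3P = (9, 1)
  4P = (8, 6)
  5P = (12, 7)
  6P = (12, 6)
  7P = (8, 7)
  8P = (9, 12)
  ... (continuing to 11P)
  11P = O

ord(P) = 11


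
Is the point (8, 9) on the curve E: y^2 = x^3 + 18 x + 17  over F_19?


Check whether y^2 = x^3 + 18 x + 17 (mod 19) for (x, y) = (8, 9).
LHS: y^2 = 9^2 mod 19 = 5
RHS: x^3 + 18 x + 17 = 8^3 + 18*8 + 17 mod 19 = 8
LHS != RHS

No, not on the curve


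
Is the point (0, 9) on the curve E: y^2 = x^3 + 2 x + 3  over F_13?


Check whether y^2 = x^3 + 2 x + 3 (mod 13) for (x, y) = (0, 9).
LHS: y^2 = 9^2 mod 13 = 3
RHS: x^3 + 2 x + 3 = 0^3 + 2*0 + 3 mod 13 = 3
LHS = RHS

Yes, on the curve


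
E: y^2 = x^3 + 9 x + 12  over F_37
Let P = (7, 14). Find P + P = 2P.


Doubling: s = (3 x1^2 + a) / (2 y1)
s = (3*7^2 + 9) / (2*14) mod 37 = 32
x3 = s^2 - 2 x1 mod 37 = 32^2 - 2*7 = 11
y3 = s (x1 - x3) - y1 mod 37 = 32 * (7 - 11) - 14 = 6

2P = (11, 6)


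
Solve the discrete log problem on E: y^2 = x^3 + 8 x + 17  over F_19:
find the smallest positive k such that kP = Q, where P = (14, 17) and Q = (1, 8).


Enumerate multiples of P until we hit Q = (1, 8):
  1P = (14, 17)
  2P = (0, 6)
  3P = (3, 12)
  4P = (11, 12)
  5P = (1, 11)
  6P = (5, 12)
  7P = (5, 7)
  8P = (1, 8)
Match found at i = 8.

k = 8


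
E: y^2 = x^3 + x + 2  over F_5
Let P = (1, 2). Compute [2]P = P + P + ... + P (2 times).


k = 2 = 10_2 (binary, LSB first: 01)
Double-and-add from P = (1, 2):
  bit 0 = 0: acc unchanged = O
  bit 1 = 1: acc = O + (4, 0) = (4, 0)

2P = (4, 0)


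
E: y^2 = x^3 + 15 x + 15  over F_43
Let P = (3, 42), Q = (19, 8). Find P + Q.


P != Q, so use the chord formula.
s = (y2 - y1) / (x2 - x1) = (9) / (16) mod 43 = 14
x3 = s^2 - x1 - x2 mod 43 = 14^2 - 3 - 19 = 2
y3 = s (x1 - x3) - y1 mod 43 = 14 * (3 - 2) - 42 = 15

P + Q = (2, 15)


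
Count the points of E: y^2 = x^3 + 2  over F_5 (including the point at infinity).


For each x in F_5, count y with y^2 = x^3 + 0 x + 2 mod 5:
  x = 2: RHS = 0, y in [0]  -> 1 point(s)
  x = 3: RHS = 4, y in [2, 3]  -> 2 point(s)
  x = 4: RHS = 1, y in [1, 4]  -> 2 point(s)
Affine points: 5. Add the point at infinity: total = 6.

#E(F_5) = 6


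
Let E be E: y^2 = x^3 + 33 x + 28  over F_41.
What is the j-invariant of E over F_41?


Delta = -16(4 a^3 + 27 b^2) mod 41 = 22
-1728 * (4 a)^3 = -1728 * (4*33)^3 mod 41 = 13
j = 13 * 22^(-1) mod 41 = 36

j = 36 (mod 41)


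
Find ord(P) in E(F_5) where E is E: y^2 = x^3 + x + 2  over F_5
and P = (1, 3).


Compute successive multiples of P until we hit O:
  1P = (1, 3)
  2P = (4, 0)
  3P = (1, 2)
  4P = O

ord(P) = 4


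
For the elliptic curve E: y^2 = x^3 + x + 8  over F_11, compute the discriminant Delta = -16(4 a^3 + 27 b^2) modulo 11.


4 a^3 + 27 b^2 = 4*1^3 + 27*8^2 = 4 + 1728 = 1732
Delta = -16 * (1732) = -27712
Delta mod 11 = 8

Delta = 8 (mod 11)


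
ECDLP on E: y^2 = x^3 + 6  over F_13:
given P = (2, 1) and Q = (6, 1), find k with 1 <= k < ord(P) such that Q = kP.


Enumerate multiples of P until we hit Q = (6, 1):
  1P = (2, 1)
  2P = (6, 1)
Match found at i = 2.

k = 2


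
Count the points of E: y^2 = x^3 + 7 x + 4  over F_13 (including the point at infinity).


For each x in F_13, count y with y^2 = x^3 + 7 x + 4 mod 13:
  x = 0: RHS = 4, y in [2, 11]  -> 2 point(s)
  x = 1: RHS = 12, y in [5, 8]  -> 2 point(s)
  x = 2: RHS = 0, y in [0]  -> 1 point(s)
  x = 3: RHS = 0, y in [0]  -> 1 point(s)
  x = 8: RHS = 0, y in [0]  -> 1 point(s)
  x = 9: RHS = 3, y in [4, 9]  -> 2 point(s)
  x = 12: RHS = 9, y in [3, 10]  -> 2 point(s)
Affine points: 11. Add the point at infinity: total = 12.

#E(F_13) = 12


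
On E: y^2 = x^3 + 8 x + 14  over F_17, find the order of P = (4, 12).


Compute successive multiples of P until we hit O:
  1P = (4, 12)
  2P = (5, 14)
  3P = (12, 6)
  4P = (9, 13)
  5P = (2, 2)
  6P = (2, 15)
  7P = (9, 4)
  8P = (12, 11)
  ... (continuing to 11P)
  11P = O

ord(P) = 11


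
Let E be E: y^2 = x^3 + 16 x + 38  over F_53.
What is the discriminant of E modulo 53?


4 a^3 + 27 b^2 = 4*16^3 + 27*38^2 = 16384 + 38988 = 55372
Delta = -16 * (55372) = -885952
Delta mod 53 = 49

Delta = 49 (mod 53)


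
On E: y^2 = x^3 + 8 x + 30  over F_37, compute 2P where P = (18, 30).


Doubling: s = (3 x1^2 + a) / (2 y1)
s = (3*18^2 + 8) / (2*30) mod 37 = 4
x3 = s^2 - 2 x1 mod 37 = 4^2 - 2*18 = 17
y3 = s (x1 - x3) - y1 mod 37 = 4 * (18 - 17) - 30 = 11

2P = (17, 11)


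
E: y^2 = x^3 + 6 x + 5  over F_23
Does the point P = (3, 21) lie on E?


Check whether y^2 = x^3 + 6 x + 5 (mod 23) for (x, y) = (3, 21).
LHS: y^2 = 21^2 mod 23 = 4
RHS: x^3 + 6 x + 5 = 3^3 + 6*3 + 5 mod 23 = 4
LHS = RHS

Yes, on the curve


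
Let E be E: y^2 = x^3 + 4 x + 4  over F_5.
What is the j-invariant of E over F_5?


Delta = -16(4 a^3 + 27 b^2) mod 5 = 2
-1728 * (4 a)^3 = -1728 * (4*4)^3 mod 5 = 2
j = 2 * 2^(-1) mod 5 = 1

j = 1 (mod 5)


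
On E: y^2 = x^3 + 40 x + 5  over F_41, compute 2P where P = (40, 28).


k = 2 = 10_2 (binary, LSB first: 01)
Double-and-add from P = (40, 28):
  bit 0 = 0: acc unchanged = O
  bit 1 = 1: acc = O + (35, 0) = (35, 0)

2P = (35, 0)


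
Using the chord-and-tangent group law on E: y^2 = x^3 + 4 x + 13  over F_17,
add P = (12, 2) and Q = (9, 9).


P != Q, so use the chord formula.
s = (y2 - y1) / (x2 - x1) = (7) / (14) mod 17 = 9
x3 = s^2 - x1 - x2 mod 17 = 9^2 - 12 - 9 = 9
y3 = s (x1 - x3) - y1 mod 17 = 9 * (12 - 9) - 2 = 8

P + Q = (9, 8)


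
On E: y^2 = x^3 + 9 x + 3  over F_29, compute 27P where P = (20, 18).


k = 27 = 11011_2 (binary, LSB first: 11011)
Double-and-add from P = (20, 18):
  bit 0 = 1: acc = O + (20, 18) = (20, 18)
  bit 1 = 1: acc = (20, 18) + (9, 1) = (23, 9)
  bit 2 = 0: acc unchanged = (23, 9)
  bit 3 = 1: acc = (23, 9) + (1, 19) = (10, 22)
  bit 4 = 1: acc = (10, 22) + (3, 17) = (10, 7)

27P = (10, 7)


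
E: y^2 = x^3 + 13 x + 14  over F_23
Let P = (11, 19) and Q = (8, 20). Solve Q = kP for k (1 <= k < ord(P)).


Enumerate multiples of P until we hit Q = (8, 20):
  1P = (11, 19)
  2P = (2, 18)
  3P = (12, 9)
  4P = (8, 20)
Match found at i = 4.

k = 4


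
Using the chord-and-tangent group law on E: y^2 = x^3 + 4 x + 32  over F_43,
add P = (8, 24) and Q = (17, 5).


P != Q, so use the chord formula.
s = (y2 - y1) / (x2 - x1) = (24) / (9) mod 43 = 17
x3 = s^2 - x1 - x2 mod 43 = 17^2 - 8 - 17 = 6
y3 = s (x1 - x3) - y1 mod 43 = 17 * (8 - 6) - 24 = 10

P + Q = (6, 10)


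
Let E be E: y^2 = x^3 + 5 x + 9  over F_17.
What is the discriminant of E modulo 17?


4 a^3 + 27 b^2 = 4*5^3 + 27*9^2 = 500 + 2187 = 2687
Delta = -16 * (2687) = -42992
Delta mod 17 = 1

Delta = 1 (mod 17)


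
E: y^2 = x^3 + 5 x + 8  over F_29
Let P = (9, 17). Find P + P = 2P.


Doubling: s = (3 x1^2 + a) / (2 y1)
s = (3*9^2 + 5) / (2*17) mod 29 = 9
x3 = s^2 - 2 x1 mod 29 = 9^2 - 2*9 = 5
y3 = s (x1 - x3) - y1 mod 29 = 9 * (9 - 5) - 17 = 19

2P = (5, 19)


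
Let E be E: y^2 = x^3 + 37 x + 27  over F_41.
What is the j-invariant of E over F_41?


Delta = -16(4 a^3 + 27 b^2) mod 41 = 30
-1728 * (4 a)^3 = -1728 * (4*37)^3 mod 41 = 17
j = 17 * 30^(-1) mod 41 = 32

j = 32 (mod 41)


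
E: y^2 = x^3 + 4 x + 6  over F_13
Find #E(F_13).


For each x in F_13, count y with y^2 = x^3 + 4 x + 6 mod 13:
  x = 2: RHS = 9, y in [3, 10]  -> 2 point(s)
  x = 6: RHS = 12, y in [5, 8]  -> 2 point(s)
  x = 7: RHS = 0, y in [0]  -> 1 point(s)
  x = 8: RHS = 4, y in [2, 11]  -> 2 point(s)
  x = 9: RHS = 4, y in [2, 11]  -> 2 point(s)
  x = 11: RHS = 3, y in [4, 9]  -> 2 point(s)
  x = 12: RHS = 1, y in [1, 12]  -> 2 point(s)
Affine points: 13. Add the point at infinity: total = 14.

#E(F_13) = 14


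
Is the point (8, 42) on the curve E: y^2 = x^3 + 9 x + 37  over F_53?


Check whether y^2 = x^3 + 9 x + 37 (mod 53) for (x, y) = (8, 42).
LHS: y^2 = 42^2 mod 53 = 15
RHS: x^3 + 9 x + 37 = 8^3 + 9*8 + 37 mod 53 = 38
LHS != RHS

No, not on the curve


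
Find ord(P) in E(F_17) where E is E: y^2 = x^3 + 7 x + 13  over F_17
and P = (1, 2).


Compute successive multiples of P until we hit O:
  1P = (1, 2)
  2P = (0, 9)
  3P = (14, 4)
  4P = (15, 5)
  5P = (2, 16)
  6P = (6, 13)
  7P = (6, 4)
  8P = (2, 1)
  ... (continuing to 13P)
  13P = O

ord(P) = 13


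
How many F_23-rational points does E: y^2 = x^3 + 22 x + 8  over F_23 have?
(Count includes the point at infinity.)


For each x in F_23, count y with y^2 = x^3 + 22 x + 8 mod 23:
  x = 0: RHS = 8, y in [10, 13]  -> 2 point(s)
  x = 1: RHS = 8, y in [10, 13]  -> 2 point(s)
  x = 3: RHS = 9, y in [3, 20]  -> 2 point(s)
  x = 5: RHS = 13, y in [6, 17]  -> 2 point(s)
  x = 8: RHS = 6, y in [11, 12]  -> 2 point(s)
  x = 10: RHS = 9, y in [3, 20]  -> 2 point(s)
  x = 14: RHS = 1, y in [1, 22]  -> 2 point(s)
  x = 18: RHS = 3, y in [7, 16]  -> 2 point(s)
  x = 21: RHS = 2, y in [5, 18]  -> 2 point(s)
  x = 22: RHS = 8, y in [10, 13]  -> 2 point(s)
Affine points: 20. Add the point at infinity: total = 21.

#E(F_23) = 21


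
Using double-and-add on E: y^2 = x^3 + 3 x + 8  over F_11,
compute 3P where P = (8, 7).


k = 3 = 11_2 (binary, LSB first: 11)
Double-and-add from P = (8, 7):
  bit 0 = 1: acc = O + (8, 7) = (8, 7)
  bit 1 = 1: acc = (8, 7) + (7, 3) = (1, 10)

3P = (1, 10)


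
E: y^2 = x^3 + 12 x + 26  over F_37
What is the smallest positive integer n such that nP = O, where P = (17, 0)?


Compute successive multiples of P until we hit O:
  1P = (17, 0)
  2P = O

ord(P) = 2


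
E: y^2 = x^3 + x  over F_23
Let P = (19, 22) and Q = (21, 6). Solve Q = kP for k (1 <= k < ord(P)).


Enumerate multiples of P until we hit Q = (21, 6):
  1P = (19, 22)
  2P = (16, 8)
  3P = (20, 4)
  4P = (9, 5)
  5P = (11, 10)
  6P = (1, 5)
  7P = (21, 17)
  8P = (18, 10)
  9P = (15, 3)
  10P = (13, 18)
  11P = (17, 10)
  12P = (0, 0)
  13P = (17, 13)
  14P = (13, 5)
  15P = (15, 20)
  16P = (18, 13)
  17P = (21, 6)
Match found at i = 17.

k = 17


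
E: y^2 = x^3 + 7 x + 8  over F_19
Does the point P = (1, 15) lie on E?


Check whether y^2 = x^3 + 7 x + 8 (mod 19) for (x, y) = (1, 15).
LHS: y^2 = 15^2 mod 19 = 16
RHS: x^3 + 7 x + 8 = 1^3 + 7*1 + 8 mod 19 = 16
LHS = RHS

Yes, on the curve


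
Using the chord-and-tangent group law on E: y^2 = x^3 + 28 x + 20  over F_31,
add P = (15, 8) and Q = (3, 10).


P != Q, so use the chord formula.
s = (y2 - y1) / (x2 - x1) = (2) / (19) mod 31 = 5
x3 = s^2 - x1 - x2 mod 31 = 5^2 - 15 - 3 = 7
y3 = s (x1 - x3) - y1 mod 31 = 5 * (15 - 7) - 8 = 1

P + Q = (7, 1)


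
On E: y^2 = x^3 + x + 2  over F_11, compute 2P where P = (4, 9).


Doubling: s = (3 x1^2 + a) / (2 y1)
s = (3*4^2 + 1) / (2*9) mod 11 = 7
x3 = s^2 - 2 x1 mod 11 = 7^2 - 2*4 = 8
y3 = s (x1 - x3) - y1 mod 11 = 7 * (4 - 8) - 9 = 7

2P = (8, 7)


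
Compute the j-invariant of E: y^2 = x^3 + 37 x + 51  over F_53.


Delta = -16(4 a^3 + 27 b^2) mod 53 = 27
-1728 * (4 a)^3 = -1728 * (4*37)^3 mod 53 = 33
j = 33 * 27^(-1) mod 53 = 13

j = 13 (mod 53)


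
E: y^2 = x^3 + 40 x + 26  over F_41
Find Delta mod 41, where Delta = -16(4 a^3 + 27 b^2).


4 a^3 + 27 b^2 = 4*40^3 + 27*26^2 = 256000 + 18252 = 274252
Delta = -16 * (274252) = -4388032
Delta mod 41 = 34

Delta = 34 (mod 41)


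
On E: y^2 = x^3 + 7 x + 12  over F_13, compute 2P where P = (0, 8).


k = 2 = 10_2 (binary, LSB first: 01)
Double-and-add from P = (0, 8):
  bit 0 = 0: acc unchanged = O
  bit 1 = 1: acc = O + (4, 0) = (4, 0)

2P = (4, 0)


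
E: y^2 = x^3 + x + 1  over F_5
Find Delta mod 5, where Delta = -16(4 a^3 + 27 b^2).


4 a^3 + 27 b^2 = 4*1^3 + 27*1^2 = 4 + 27 = 31
Delta = -16 * (31) = -496
Delta mod 5 = 4

Delta = 4 (mod 5)


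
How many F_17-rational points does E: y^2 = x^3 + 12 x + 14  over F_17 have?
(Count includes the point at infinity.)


For each x in F_17, count y with y^2 = x^3 + 12 x + 14 mod 17:
  x = 3: RHS = 9, y in [3, 14]  -> 2 point(s)
  x = 6: RHS = 13, y in [8, 9]  -> 2 point(s)
  x = 7: RHS = 16, y in [4, 13]  -> 2 point(s)
  x = 9: RHS = 1, y in [1, 16]  -> 2 point(s)
  x = 11: RHS = 15, y in [7, 10]  -> 2 point(s)
  x = 12: RHS = 16, y in [4, 13]  -> 2 point(s)
  x = 13: RHS = 4, y in [2, 15]  -> 2 point(s)
  x = 14: RHS = 2, y in [6, 11]  -> 2 point(s)
  x = 15: RHS = 16, y in [4, 13]  -> 2 point(s)
  x = 16: RHS = 1, y in [1, 16]  -> 2 point(s)
Affine points: 20. Add the point at infinity: total = 21.

#E(F_17) = 21


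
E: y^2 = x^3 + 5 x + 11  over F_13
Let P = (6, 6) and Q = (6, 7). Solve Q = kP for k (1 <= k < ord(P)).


Enumerate multiples of P until we hit Q = (6, 7):
  1P = (6, 6)
  2P = (4, 2)
  3P = (7, 5)
  4P = (1, 2)
  5P = (3, 12)
  6P = (8, 11)
  7P = (2, 4)
  8P = (2, 9)
  9P = (8, 2)
  10P = (3, 1)
  11P = (1, 11)
  12P = (7, 8)
  13P = (4, 11)
  14P = (6, 7)
Match found at i = 14.

k = 14


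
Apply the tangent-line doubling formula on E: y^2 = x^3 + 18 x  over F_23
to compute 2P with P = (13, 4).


Doubling: s = (3 x1^2 + a) / (2 y1)
s = (3*13^2 + 18) / (2*4) mod 23 = 11
x3 = s^2 - 2 x1 mod 23 = 11^2 - 2*13 = 3
y3 = s (x1 - x3) - y1 mod 23 = 11 * (13 - 3) - 4 = 14

2P = (3, 14)


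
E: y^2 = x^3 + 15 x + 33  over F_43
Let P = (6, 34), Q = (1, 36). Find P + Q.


P != Q, so use the chord formula.
s = (y2 - y1) / (x2 - x1) = (2) / (38) mod 43 = 34
x3 = s^2 - x1 - x2 mod 43 = 34^2 - 6 - 1 = 31
y3 = s (x1 - x3) - y1 mod 43 = 34 * (6 - 31) - 34 = 19

P + Q = (31, 19)


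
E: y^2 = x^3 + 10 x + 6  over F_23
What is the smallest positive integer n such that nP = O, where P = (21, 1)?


Compute successive multiples of P until we hit O:
  1P = (21, 1)
  2P = (10, 5)
  3P = (10, 18)
  4P = (21, 22)
  5P = O

ord(P) = 5


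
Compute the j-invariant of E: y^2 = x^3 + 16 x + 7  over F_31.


Delta = -16(4 a^3 + 27 b^2) mod 31 = 28
-1728 * (4 a)^3 = -1728 * (4*16)^3 mod 31 = 2
j = 2 * 28^(-1) mod 31 = 20

j = 20 (mod 31)


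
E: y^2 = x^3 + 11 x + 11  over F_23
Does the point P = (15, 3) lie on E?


Check whether y^2 = x^3 + 11 x + 11 (mod 23) for (x, y) = (15, 3).
LHS: y^2 = 3^2 mod 23 = 9
RHS: x^3 + 11 x + 11 = 15^3 + 11*15 + 11 mod 23 = 9
LHS = RHS

Yes, on the curve


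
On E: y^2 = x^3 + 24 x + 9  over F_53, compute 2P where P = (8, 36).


Doubling: s = (3 x1^2 + a) / (2 y1)
s = (3*8^2 + 24) / (2*36) mod 53 = 3
x3 = s^2 - 2 x1 mod 53 = 3^2 - 2*8 = 46
y3 = s (x1 - x3) - y1 mod 53 = 3 * (8 - 46) - 36 = 9

2P = (46, 9)


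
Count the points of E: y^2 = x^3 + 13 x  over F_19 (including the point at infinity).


For each x in F_19, count y with y^2 = x^3 + 13 x + 0 mod 19:
  x = 0: RHS = 0, y in [0]  -> 1 point(s)
  x = 3: RHS = 9, y in [3, 16]  -> 2 point(s)
  x = 5: RHS = 0, y in [0]  -> 1 point(s)
  x = 6: RHS = 9, y in [3, 16]  -> 2 point(s)
  x = 7: RHS = 16, y in [4, 15]  -> 2 point(s)
  x = 10: RHS = 9, y in [3, 16]  -> 2 point(s)
  x = 11: RHS = 11, y in [7, 12]  -> 2 point(s)
  x = 14: RHS = 0, y in [0]  -> 1 point(s)
  x = 15: RHS = 17, y in [6, 13]  -> 2 point(s)
  x = 17: RHS = 4, y in [2, 17]  -> 2 point(s)
  x = 18: RHS = 5, y in [9, 10]  -> 2 point(s)
Affine points: 19. Add the point at infinity: total = 20.

#E(F_19) = 20


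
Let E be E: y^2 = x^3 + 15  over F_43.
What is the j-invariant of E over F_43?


Delta = -16(4 a^3 + 27 b^2) mod 43 = 23
-1728 * (4 a)^3 = -1728 * (4*0)^3 mod 43 = 0
j = 0 * 23^(-1) mod 43 = 0

j = 0 (mod 43)


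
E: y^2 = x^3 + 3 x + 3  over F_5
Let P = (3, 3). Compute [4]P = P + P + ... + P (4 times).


k = 4 = 100_2 (binary, LSB first: 001)
Double-and-add from P = (3, 3):
  bit 0 = 0: acc unchanged = O
  bit 1 = 0: acc unchanged = O
  bit 2 = 1: acc = O + (3, 2) = (3, 2)

4P = (3, 2)


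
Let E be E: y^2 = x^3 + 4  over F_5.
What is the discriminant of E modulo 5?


4 a^3 + 27 b^2 = 4*0^3 + 27*4^2 = 0 + 432 = 432
Delta = -16 * (432) = -6912
Delta mod 5 = 3

Delta = 3 (mod 5)


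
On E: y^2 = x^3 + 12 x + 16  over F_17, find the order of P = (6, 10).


Compute successive multiples of P until we hit O:
  1P = (6, 10)
  2P = (7, 1)
  3P = (0, 4)
  4P = (12, 1)
  5P = (14, 2)
  6P = (15, 16)
  7P = (4, 14)
  8P = (11, 0)
  ... (continuing to 16P)
  16P = O

ord(P) = 16


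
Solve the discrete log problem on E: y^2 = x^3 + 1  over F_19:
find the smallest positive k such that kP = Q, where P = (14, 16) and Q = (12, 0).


Enumerate multiples of P until we hit Q = (12, 0):
  1P = (14, 16)
  2P = (0, 18)
  3P = (12, 0)
Match found at i = 3.

k = 3


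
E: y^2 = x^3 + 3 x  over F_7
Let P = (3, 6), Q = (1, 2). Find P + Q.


P != Q, so use the chord formula.
s = (y2 - y1) / (x2 - x1) = (3) / (5) mod 7 = 2
x3 = s^2 - x1 - x2 mod 7 = 2^2 - 3 - 1 = 0
y3 = s (x1 - x3) - y1 mod 7 = 2 * (3 - 0) - 6 = 0

P + Q = (0, 0)


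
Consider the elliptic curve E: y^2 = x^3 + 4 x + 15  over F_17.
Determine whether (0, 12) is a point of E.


Check whether y^2 = x^3 + 4 x + 15 (mod 17) for (x, y) = (0, 12).
LHS: y^2 = 12^2 mod 17 = 8
RHS: x^3 + 4 x + 15 = 0^3 + 4*0 + 15 mod 17 = 15
LHS != RHS

No, not on the curve


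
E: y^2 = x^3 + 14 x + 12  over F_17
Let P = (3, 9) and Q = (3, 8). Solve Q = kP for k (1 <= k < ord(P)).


Enumerate multiples of P until we hit Q = (3, 8):
  1P = (3, 9)
  2P = (9, 0)
  3P = (3, 8)
Match found at i = 3.

k = 3


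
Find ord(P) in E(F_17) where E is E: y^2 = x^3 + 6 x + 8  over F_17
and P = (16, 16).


Compute successive multiples of P until we hit O:
  1P = (16, 16)
  2P = (1, 10)
  3P = (9, 14)
  4P = (7, 6)
  5P = (3, 6)
  6P = (0, 12)
  7P = (0, 5)
  8P = (3, 11)
  ... (continuing to 13P)
  13P = O

ord(P) = 13


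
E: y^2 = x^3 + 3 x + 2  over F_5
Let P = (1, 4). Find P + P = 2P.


Doubling: s = (3 x1^2 + a) / (2 y1)
s = (3*1^2 + 3) / (2*4) mod 5 = 2
x3 = s^2 - 2 x1 mod 5 = 2^2 - 2*1 = 2
y3 = s (x1 - x3) - y1 mod 5 = 2 * (1 - 2) - 4 = 4

2P = (2, 4)


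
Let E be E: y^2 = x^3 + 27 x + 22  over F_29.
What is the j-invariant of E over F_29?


Delta = -16(4 a^3 + 27 b^2) mod 29 = 21
-1728 * (4 a)^3 = -1728 * (4*27)^3 mod 29 = 4
j = 4 * 21^(-1) mod 29 = 14

j = 14 (mod 29)


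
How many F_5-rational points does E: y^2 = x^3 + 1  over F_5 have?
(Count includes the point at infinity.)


For each x in F_5, count y with y^2 = x^3 + 0 x + 1 mod 5:
  x = 0: RHS = 1, y in [1, 4]  -> 2 point(s)
  x = 2: RHS = 4, y in [2, 3]  -> 2 point(s)
  x = 4: RHS = 0, y in [0]  -> 1 point(s)
Affine points: 5. Add the point at infinity: total = 6.

#E(F_5) = 6


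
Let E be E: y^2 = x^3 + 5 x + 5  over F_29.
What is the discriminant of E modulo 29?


4 a^3 + 27 b^2 = 4*5^3 + 27*5^2 = 500 + 675 = 1175
Delta = -16 * (1175) = -18800
Delta mod 29 = 21

Delta = 21 (mod 29)


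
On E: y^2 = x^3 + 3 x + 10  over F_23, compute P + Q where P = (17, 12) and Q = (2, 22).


P != Q, so use the chord formula.
s = (y2 - y1) / (x2 - x1) = (10) / (8) mod 23 = 7
x3 = s^2 - x1 - x2 mod 23 = 7^2 - 17 - 2 = 7
y3 = s (x1 - x3) - y1 mod 23 = 7 * (17 - 7) - 12 = 12

P + Q = (7, 12)


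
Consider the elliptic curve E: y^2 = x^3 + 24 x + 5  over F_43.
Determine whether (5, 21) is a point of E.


Check whether y^2 = x^3 + 24 x + 5 (mod 43) for (x, y) = (5, 21).
LHS: y^2 = 21^2 mod 43 = 11
RHS: x^3 + 24 x + 5 = 5^3 + 24*5 + 5 mod 43 = 35
LHS != RHS

No, not on the curve


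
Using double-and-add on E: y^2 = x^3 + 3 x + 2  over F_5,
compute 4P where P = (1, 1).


k = 4 = 100_2 (binary, LSB first: 001)
Double-and-add from P = (1, 1):
  bit 0 = 0: acc unchanged = O
  bit 1 = 0: acc unchanged = O
  bit 2 = 1: acc = O + (1, 4) = (1, 4)

4P = (1, 4)


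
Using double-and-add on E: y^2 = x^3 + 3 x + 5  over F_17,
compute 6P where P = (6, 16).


k = 6 = 110_2 (binary, LSB first: 011)
Double-and-add from P = (6, 16):
  bit 0 = 0: acc unchanged = O
  bit 1 = 1: acc = O + (4, 9) = (4, 9)
  bit 2 = 1: acc = (4, 9) + (9, 8) = (2, 11)

6P = (2, 11)


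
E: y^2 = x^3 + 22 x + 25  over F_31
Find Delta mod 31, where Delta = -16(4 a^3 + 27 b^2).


4 a^3 + 27 b^2 = 4*22^3 + 27*25^2 = 42592 + 16875 = 59467
Delta = -16 * (59467) = -951472
Delta mod 31 = 11

Delta = 11 (mod 31)


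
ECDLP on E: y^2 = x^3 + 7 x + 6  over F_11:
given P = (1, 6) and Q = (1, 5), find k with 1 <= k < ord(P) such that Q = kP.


Enumerate multiples of P until we hit Q = (1, 5):
  1P = (1, 6)
  2P = (10, 3)
  3P = (5, 10)
  4P = (6, 0)
  5P = (5, 1)
  6P = (10, 8)
  7P = (1, 5)
Match found at i = 7.

k = 7


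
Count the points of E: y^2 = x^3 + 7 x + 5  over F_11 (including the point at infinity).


For each x in F_11, count y with y^2 = x^3 + 7 x + 5 mod 11:
  x = 0: RHS = 5, y in [4, 7]  -> 2 point(s)
  x = 2: RHS = 5, y in [4, 7]  -> 2 point(s)
  x = 3: RHS = 9, y in [3, 8]  -> 2 point(s)
  x = 4: RHS = 9, y in [3, 8]  -> 2 point(s)
  x = 5: RHS = 0, y in [0]  -> 1 point(s)
  x = 7: RHS = 1, y in [1, 10]  -> 2 point(s)
  x = 8: RHS = 1, y in [1, 10]  -> 2 point(s)
  x = 9: RHS = 5, y in [4, 7]  -> 2 point(s)
Affine points: 15. Add the point at infinity: total = 16.

#E(F_11) = 16


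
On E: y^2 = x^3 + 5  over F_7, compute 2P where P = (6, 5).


Doubling: s = (3 x1^2 + a) / (2 y1)
s = (3*6^2 + 0) / (2*5) mod 7 = 1
x3 = s^2 - 2 x1 mod 7 = 1^2 - 2*6 = 3
y3 = s (x1 - x3) - y1 mod 7 = 1 * (6 - 3) - 5 = 5

2P = (3, 5)


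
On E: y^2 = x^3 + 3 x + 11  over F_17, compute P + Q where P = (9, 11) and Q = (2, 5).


P != Q, so use the chord formula.
s = (y2 - y1) / (x2 - x1) = (11) / (10) mod 17 = 13
x3 = s^2 - x1 - x2 mod 17 = 13^2 - 9 - 2 = 5
y3 = s (x1 - x3) - y1 mod 17 = 13 * (9 - 5) - 11 = 7

P + Q = (5, 7)


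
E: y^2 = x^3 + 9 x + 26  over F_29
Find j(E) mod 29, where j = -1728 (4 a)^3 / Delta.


Delta = -16(4 a^3 + 27 b^2) mod 29 = 3
-1728 * (4 a)^3 = -1728 * (4*9)^3 mod 29 = 27
j = 27 * 3^(-1) mod 29 = 9

j = 9 (mod 29)


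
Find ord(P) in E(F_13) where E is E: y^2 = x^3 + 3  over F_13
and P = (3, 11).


Compute successive multiples of P until we hit O:
  1P = (3, 11)
  2P = (3, 2)
  3P = O

ord(P) = 3


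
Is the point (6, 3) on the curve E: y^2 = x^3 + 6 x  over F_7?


Check whether y^2 = x^3 + 6 x + 0 (mod 7) for (x, y) = (6, 3).
LHS: y^2 = 3^2 mod 7 = 2
RHS: x^3 + 6 x + 0 = 6^3 + 6*6 + 0 mod 7 = 0
LHS != RHS

No, not on the curve


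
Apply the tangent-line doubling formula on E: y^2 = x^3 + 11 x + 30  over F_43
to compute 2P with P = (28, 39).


Doubling: s = (3 x1^2 + a) / (2 y1)
s = (3*28^2 + 11) / (2*39) mod 43 = 11
x3 = s^2 - 2 x1 mod 43 = 11^2 - 2*28 = 22
y3 = s (x1 - x3) - y1 mod 43 = 11 * (28 - 22) - 39 = 27

2P = (22, 27)


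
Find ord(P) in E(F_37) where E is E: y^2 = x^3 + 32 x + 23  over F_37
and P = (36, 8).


Compute successive multiples of P until we hit O:
  1P = (36, 8)
  2P = (13, 3)
  3P = (34, 23)
  4P = (14, 12)
  5P = (17, 2)
  6P = (17, 35)
  7P = (14, 25)
  8P = (34, 14)
  ... (continuing to 11P)
  11P = O

ord(P) = 11


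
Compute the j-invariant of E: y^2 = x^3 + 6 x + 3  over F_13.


Delta = -16(4 a^3 + 27 b^2) mod 13 = 7
-1728 * (4 a)^3 = -1728 * (4*6)^3 mod 13 = 5
j = 5 * 7^(-1) mod 13 = 10

j = 10 (mod 13)


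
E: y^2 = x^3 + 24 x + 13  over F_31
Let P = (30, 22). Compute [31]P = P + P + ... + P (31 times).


k = 31 = 11111_2 (binary, LSB first: 11111)
Double-and-add from P = (30, 22):
  bit 0 = 1: acc = O + (30, 22) = (30, 22)
  bit 1 = 1: acc = (30, 22) + (12, 13) = (28, 10)
  bit 2 = 1: acc = (28, 10) + (9, 11) = (8, 2)
  bit 3 = 1: acc = (8, 2) + (1, 10) = (29, 22)
  bit 4 = 1: acc = (29, 22) + (3, 9) = (7, 20)

31P = (7, 20)


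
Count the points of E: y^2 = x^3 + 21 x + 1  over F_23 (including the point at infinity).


For each x in F_23, count y with y^2 = x^3 + 21 x + 1 mod 23:
  x = 0: RHS = 1, y in [1, 22]  -> 2 point(s)
  x = 1: RHS = 0, y in [0]  -> 1 point(s)
  x = 5: RHS = 1, y in [1, 22]  -> 2 point(s)
  x = 7: RHS = 8, y in [10, 13]  -> 2 point(s)
  x = 12: RHS = 3, y in [7, 16]  -> 2 point(s)
  x = 14: RHS = 3, y in [7, 16]  -> 2 point(s)
  x = 17: RHS = 4, y in [2, 21]  -> 2 point(s)
  x = 18: RHS = 1, y in [1, 22]  -> 2 point(s)
  x = 20: RHS = 3, y in [7, 16]  -> 2 point(s)
  x = 22: RHS = 2, y in [5, 18]  -> 2 point(s)
Affine points: 19. Add the point at infinity: total = 20.

#E(F_23) = 20


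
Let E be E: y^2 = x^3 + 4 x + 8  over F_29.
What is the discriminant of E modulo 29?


4 a^3 + 27 b^2 = 4*4^3 + 27*8^2 = 256 + 1728 = 1984
Delta = -16 * (1984) = -31744
Delta mod 29 = 11

Delta = 11 (mod 29)


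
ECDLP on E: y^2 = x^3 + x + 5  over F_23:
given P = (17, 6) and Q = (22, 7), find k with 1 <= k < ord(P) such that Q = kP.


Enumerate multiples of P until we hit Q = (22, 7):
  1P = (17, 6)
  2P = (18, 6)
  3P = (11, 17)
  4P = (22, 7)
Match found at i = 4.

k = 4


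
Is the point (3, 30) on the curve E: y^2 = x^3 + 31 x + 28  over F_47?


Check whether y^2 = x^3 + 31 x + 28 (mod 47) for (x, y) = (3, 30).
LHS: y^2 = 30^2 mod 47 = 7
RHS: x^3 + 31 x + 28 = 3^3 + 31*3 + 28 mod 47 = 7
LHS = RHS

Yes, on the curve


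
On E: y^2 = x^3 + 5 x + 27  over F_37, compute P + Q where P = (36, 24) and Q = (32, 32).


P != Q, so use the chord formula.
s = (y2 - y1) / (x2 - x1) = (8) / (33) mod 37 = 35
x3 = s^2 - x1 - x2 mod 37 = 35^2 - 36 - 32 = 10
y3 = s (x1 - x3) - y1 mod 37 = 35 * (36 - 10) - 24 = 35

P + Q = (10, 35)


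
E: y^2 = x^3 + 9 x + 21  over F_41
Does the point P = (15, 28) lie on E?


Check whether y^2 = x^3 + 9 x + 21 (mod 41) for (x, y) = (15, 28).
LHS: y^2 = 28^2 mod 41 = 5
RHS: x^3 + 9 x + 21 = 15^3 + 9*15 + 21 mod 41 = 5
LHS = RHS

Yes, on the curve


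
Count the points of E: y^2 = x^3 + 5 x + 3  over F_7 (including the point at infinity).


For each x in F_7, count y with y^2 = x^3 + 5 x + 3 mod 7:
  x = 1: RHS = 2, y in [3, 4]  -> 2 point(s)
  x = 2: RHS = 0, y in [0]  -> 1 point(s)
  x = 6: RHS = 4, y in [2, 5]  -> 2 point(s)
Affine points: 5. Add the point at infinity: total = 6.

#E(F_7) = 6


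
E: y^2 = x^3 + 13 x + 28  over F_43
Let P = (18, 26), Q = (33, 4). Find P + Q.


P != Q, so use the chord formula.
s = (y2 - y1) / (x2 - x1) = (21) / (15) mod 43 = 10
x3 = s^2 - x1 - x2 mod 43 = 10^2 - 18 - 33 = 6
y3 = s (x1 - x3) - y1 mod 43 = 10 * (18 - 6) - 26 = 8

P + Q = (6, 8)


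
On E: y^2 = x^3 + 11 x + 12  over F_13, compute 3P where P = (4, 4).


k = 3 = 11_2 (binary, LSB first: 11)
Double-and-add from P = (4, 4):
  bit 0 = 1: acc = O + (4, 4) = (4, 4)
  bit 1 = 1: acc = (4, 4) + (8, 12) = (5, 7)

3P = (5, 7)


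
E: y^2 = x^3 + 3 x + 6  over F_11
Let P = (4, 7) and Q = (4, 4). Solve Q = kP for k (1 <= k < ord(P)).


Enumerate multiples of P until we hit Q = (4, 4):
  1P = (4, 7)
  2P = (6, 3)
  3P = (5, 6)
  4P = (3, 3)
  5P = (9, 6)
  6P = (2, 8)
  7P = (8, 6)
  8P = (8, 5)
  9P = (2, 3)
  10P = (9, 5)
  11P = (3, 8)
  12P = (5, 5)
  13P = (6, 8)
  14P = (4, 4)
Match found at i = 14.

k = 14


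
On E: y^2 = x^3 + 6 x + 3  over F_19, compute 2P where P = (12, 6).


Doubling: s = (3 x1^2 + a) / (2 y1)
s = (3*12^2 + 6) / (2*6) mod 19 = 8
x3 = s^2 - 2 x1 mod 19 = 8^2 - 2*12 = 2
y3 = s (x1 - x3) - y1 mod 19 = 8 * (12 - 2) - 6 = 17

2P = (2, 17)
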